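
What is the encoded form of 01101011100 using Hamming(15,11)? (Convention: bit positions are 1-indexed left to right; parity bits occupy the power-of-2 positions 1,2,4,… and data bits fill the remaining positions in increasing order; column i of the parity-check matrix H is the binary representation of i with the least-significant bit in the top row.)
Codeword c = d · G (mod 2), d = 01101011100:
  c[0] = d·G[:,0] = (01101011100)·(11011010101) mod 2 = 0+1+0+0+1+0+1+0+1+0+0 mod 2 = 0
  c[1] = d·G[:,1] = (01101011100)·(10110110011) mod 2 = 0+0+1+0+0+0+1+0+0+0+0 mod 2 = 0
  c[2] = d·G[:,2] = (01101011100)·(10000000000) mod 2 = 0+0+0+0+0+0+0+0+0+0+0 mod 2 = 0
  c[3] = d·G[:,3] = (01101011100)·(01110001111) mod 2 = 0+1+1+0+0+0+0+1+1+0+0 mod 2 = 0
  c[4] = d·G[:,4] = (01101011100)·(01000000000) mod 2 = 0+1+0+0+0+0+0+0+0+0+0 mod 2 = 1
  c[5] = d·G[:,5] = (01101011100)·(00100000000) mod 2 = 0+0+1+0+0+0+0+0+0+0+0 mod 2 = 1
  c[6] = d·G[:,6] = (01101011100)·(00010000000) mod 2 = 0+0+0+0+0+0+0+0+0+0+0 mod 2 = 0
  c[7] = d·G[:,7] = (01101011100)·(00001111111) mod 2 = 0+0+0+0+1+0+1+1+1+0+0 mod 2 = 0
  c[8] = d·G[:,8] = (01101011100)·(00001000000) mod 2 = 0+0+0+0+1+0+0+0+0+0+0 mod 2 = 1
  c[9] = d·G[:,9] = (01101011100)·(00000100000) mod 2 = 0+0+0+0+0+0+0+0+0+0+0 mod 2 = 0
  c[10] = d·G[:,10] = (01101011100)·(00000010000) mod 2 = 0+0+0+0+0+0+1+0+0+0+0 mod 2 = 1
  c[11] = d·G[:,11] = (01101011100)·(00000001000) mod 2 = 0+0+0+0+0+0+0+1+0+0+0 mod 2 = 1
  c[12] = d·G[:,12] = (01101011100)·(00000000100) mod 2 = 0+0+0+0+0+0+0+0+1+0+0 mod 2 = 1
  c[13] = d·G[:,13] = (01101011100)·(00000000010) mod 2 = 0+0+0+0+0+0+0+0+0+0+0 mod 2 = 0
  c[14] = d·G[:,14] = (01101011100)·(00000000001) mod 2 = 0+0+0+0+0+0+0+0+0+0+0 mod 2 = 0
Codeword = 000011001011100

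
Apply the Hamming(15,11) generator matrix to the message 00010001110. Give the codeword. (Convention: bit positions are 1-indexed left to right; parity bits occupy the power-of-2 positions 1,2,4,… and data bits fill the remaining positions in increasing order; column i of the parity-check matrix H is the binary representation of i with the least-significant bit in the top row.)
Codeword c = d · G (mod 2), d = 00010001110:
  c[0] = d·G[:,0] = (00010001110)·(11011010101) mod 2 = 0+0+0+1+0+0+0+0+1+0+0 mod 2 = 0
  c[1] = d·G[:,1] = (00010001110)·(10110110011) mod 2 = 0+0+0+1+0+0+0+0+0+1+0 mod 2 = 0
  c[2] = d·G[:,2] = (00010001110)·(10000000000) mod 2 = 0+0+0+0+0+0+0+0+0+0+0 mod 2 = 0
  c[3] = d·G[:,3] = (00010001110)·(01110001111) mod 2 = 0+0+0+1+0+0+0+1+1+1+0 mod 2 = 0
  c[4] = d·G[:,4] = (00010001110)·(01000000000) mod 2 = 0+0+0+0+0+0+0+0+0+0+0 mod 2 = 0
  c[5] = d·G[:,5] = (00010001110)·(00100000000) mod 2 = 0+0+0+0+0+0+0+0+0+0+0 mod 2 = 0
  c[6] = d·G[:,6] = (00010001110)·(00010000000) mod 2 = 0+0+0+1+0+0+0+0+0+0+0 mod 2 = 1
  c[7] = d·G[:,7] = (00010001110)·(00001111111) mod 2 = 0+0+0+0+0+0+0+1+1+1+0 mod 2 = 1
  c[8] = d·G[:,8] = (00010001110)·(00001000000) mod 2 = 0+0+0+0+0+0+0+0+0+0+0 mod 2 = 0
  c[9] = d·G[:,9] = (00010001110)·(00000100000) mod 2 = 0+0+0+0+0+0+0+0+0+0+0 mod 2 = 0
  c[10] = d·G[:,10] = (00010001110)·(00000010000) mod 2 = 0+0+0+0+0+0+0+0+0+0+0 mod 2 = 0
  c[11] = d·G[:,11] = (00010001110)·(00000001000) mod 2 = 0+0+0+0+0+0+0+1+0+0+0 mod 2 = 1
  c[12] = d·G[:,12] = (00010001110)·(00000000100) mod 2 = 0+0+0+0+0+0+0+0+1+0+0 mod 2 = 1
  c[13] = d·G[:,13] = (00010001110)·(00000000010) mod 2 = 0+0+0+0+0+0+0+0+0+1+0 mod 2 = 1
  c[14] = d·G[:,14] = (00010001110)·(00000000001) mod 2 = 0+0+0+0+0+0+0+0+0+0+0 mod 2 = 0
Codeword = 000000110001110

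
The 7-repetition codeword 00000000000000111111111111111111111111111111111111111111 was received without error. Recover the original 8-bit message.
Split into 7-bit blocks: 0000000 0000000 1111111 1111111 1111111 1111111 1111111 1111111
Data = 00111111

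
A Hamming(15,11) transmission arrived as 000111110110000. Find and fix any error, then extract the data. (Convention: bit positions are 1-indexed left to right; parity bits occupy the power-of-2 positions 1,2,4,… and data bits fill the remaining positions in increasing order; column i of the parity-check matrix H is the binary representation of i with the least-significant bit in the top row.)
Syndrome s = H · r^T (mod 2), r = 000111110110000:
  s[0] = (101010101010101)·(000111110110000) mod 2 = 0+0+0+0+1+0+1+0+0+0+1+0+0+0+0 mod 2 = 1
  s[1] = (011001100110011)·(000111110110000) mod 2 = 0+0+0+0+0+1+1+0+0+1+1+0+0+0+0 mod 2 = 0
  s[2] = (000111100001111)·(000111110110000) mod 2 = 0+0+0+1+1+1+1+0+0+0+0+0+0+0+0 mod 2 = 0
  s[3] = (000000011111111)·(000111110110000) mod 2 = 0+0+0+0+0+0+0+1+0+1+1+0+0+0+0 mod 2 = 1
Syndrome = 1001
Column 9 of H equals this syndrome → error at bit 9 (1-indexed).
Flip bit 9: 000111110110000 → 000111111110000
Extract data bits at positions {3,5,6,7,9,10,11,12,13,14,15}: 01111110000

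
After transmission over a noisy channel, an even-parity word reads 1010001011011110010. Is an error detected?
Sum of received bits: 1+0+1+0+0+0+1+0+1+1+0+1+1+1+1+0+0+1+0 = 10; 10 mod 2 = 0. Result is 0 → no error detected.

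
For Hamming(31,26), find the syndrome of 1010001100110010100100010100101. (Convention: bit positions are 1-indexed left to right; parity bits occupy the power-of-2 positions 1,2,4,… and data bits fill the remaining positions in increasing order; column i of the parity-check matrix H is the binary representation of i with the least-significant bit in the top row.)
Syndrome s = H · r^T (mod 2), r = 1010001100110010100100010100101:
  s[0] = (1010101010101010101010101010101)·(1010001100110010100100010100101) mod 2 = 1+0+1+0+0+0+1+0+0+0+1+0+0+0+1+0+1+0+0+0+0+0+0+0+0+0+0+0+1+0+1 mod 2 = 0
  s[1] = (0110011001100110011001100110011)·(1010001100110010100100010100101) mod 2 = 0+0+1+0+0+0+1+0+0+0+1+0+0+0+1+0+0+0+0+0+0+0+0+0+0+1+0+0+0+0+1 mod 2 = 0
  s[2] = (0001111000011110000111100001111)·(1010001100110010100100010100101) mod 2 = 0+0+0+0+0+0+1+0+0+0+0+1+0+0+1+0+0+0+0+1+0+0+0+0+0+0+0+0+1+0+1 mod 2 = 0
  s[3] = (0000000111111110000000011111111)·(1010001100110010100100010100101) mod 2 = 0+0+0+0+0+0+0+1+0+0+1+1+0+0+1+0+0+0+0+0+0+0+0+1+0+1+0+0+1+0+1 mod 2 = 0
  s[4] = (0000000000000001111111111111111)·(1010001100110010100100010100101) mod 2 = 0+0+0+0+0+0+0+0+0+0+0+0+0+0+0+0+1+0+0+1+0+0+0+1+0+1+0+0+1+0+1 mod 2 = 0
Syndrome = 00000
s = 0: no error detected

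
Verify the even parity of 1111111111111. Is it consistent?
Sum of all bits: 1+1+1+1+1+1+1+1+1+1+1+1+1 = 13; 13 mod 2 = 1. Result is 1 → parity error detected.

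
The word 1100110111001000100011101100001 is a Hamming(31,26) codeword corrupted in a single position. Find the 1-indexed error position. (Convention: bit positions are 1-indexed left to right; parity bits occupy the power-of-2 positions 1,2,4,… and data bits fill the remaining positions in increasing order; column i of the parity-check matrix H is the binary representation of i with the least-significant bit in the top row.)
Syndrome s = H · r^T (mod 2), r = 1100110111001000100011101100001:
  s[0] = (1010101010101010101010101010101)·(1100110111001000100011101100001) mod 2 = 1+0+0+0+1+0+0+0+1+0+0+0+1+0+0+0+1+0+0+0+1+0+1+0+1+0+0+0+0+0+1 mod 2 = 1
  s[1] = (0110011001100110011001100110011)·(1100110111001000100011101100001) mod 2 = 0+1+0+0+0+1+0+0+0+1+0+0+0+0+0+0+0+0+0+0+0+1+1+0+0+1+0+0+0+0+1 mod 2 = 1
  s[2] = (0001111000011110000111100001111)·(1100110111001000100011101100001) mod 2 = 0+0+0+0+1+1+0+0+0+0+0+0+1+0+0+0+0+0+0+0+1+1+1+0+0+0+0+0+0+0+1 mod 2 = 1
  s[3] = (0000000111111110000000011111111)·(1100110111001000100011101100001) mod 2 = 0+0+0+0+0+0+0+1+1+1+0+0+1+0+0+0+0+0+0+0+0+0+0+0+1+1+0+0+0+0+1 mod 2 = 1
  s[4] = (0000000000000001111111111111111)·(1100110111001000100011101100001) mod 2 = 0+0+0+0+0+0+0+0+0+0+0+0+0+0+0+0+1+0+0+0+1+1+1+0+1+1+0+0+0+0+1 mod 2 = 1
Syndrome = 11111
Column i of H is the binary representation of i, so the syndrome is the binary index of the flipped bit.
Read s = 11111 with s[0] as LSB: 1·2^0 + 1·2^1 + 1·2^2 + 1·2^3 + 1·2^4 = 31.
Error is at bit position 31.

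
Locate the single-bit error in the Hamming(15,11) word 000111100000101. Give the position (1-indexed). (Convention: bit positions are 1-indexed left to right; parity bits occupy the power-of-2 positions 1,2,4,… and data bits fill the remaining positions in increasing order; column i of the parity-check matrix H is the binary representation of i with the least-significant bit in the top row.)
Syndrome s = H · r^T (mod 2), r = 000111100000101:
  s[0] = (101010101010101)·(000111100000101) mod 2 = 0+0+0+0+1+0+1+0+0+0+0+0+1+0+1 mod 2 = 0
  s[1] = (011001100110011)·(000111100000101) mod 2 = 0+0+0+0+0+1+1+0+0+0+0+0+0+0+1 mod 2 = 1
  s[2] = (000111100001111)·(000111100000101) mod 2 = 0+0+0+1+1+1+1+0+0+0+0+0+1+0+1 mod 2 = 0
  s[3] = (000000011111111)·(000111100000101) mod 2 = 0+0+0+0+0+0+0+0+0+0+0+0+1+0+1 mod 2 = 0
Syndrome = 0100
Column i of H is the binary representation of i, so the syndrome is the binary index of the flipped bit.
Read s = 0100 with s[0] as LSB: 0·2^0 + 1·2^1 + 0·2^2 + 0·2^3 = 2.
Error is at bit position 2.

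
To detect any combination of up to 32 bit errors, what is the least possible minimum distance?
Detecting e errors requires d_min ≥ e + 1 = 32 + 1 = 33.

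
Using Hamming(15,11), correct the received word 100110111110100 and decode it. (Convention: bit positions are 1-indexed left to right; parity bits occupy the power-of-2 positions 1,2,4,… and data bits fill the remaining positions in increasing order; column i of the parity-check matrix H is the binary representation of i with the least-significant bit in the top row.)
Syndrome s = H · r^T (mod 2), r = 100110111110100:
  s[0] = (101010101010101)·(100110111110100) mod 2 = 1+0+0+0+1+0+1+0+1+0+1+0+1+0+0 mod 2 = 0
  s[1] = (011001100110011)·(100110111110100) mod 2 = 0+0+0+0+0+0+1+0+0+1+1+0+0+0+0 mod 2 = 1
  s[2] = (000111100001111)·(100110111110100) mod 2 = 0+0+0+1+1+0+1+0+0+0+0+0+1+0+0 mod 2 = 0
  s[3] = (000000011111111)·(100110111110100) mod 2 = 0+0+0+0+0+0+0+1+1+1+1+0+1+0+0 mod 2 = 1
Syndrome = 0101
Column 10 of H equals this syndrome → error at bit 10 (1-indexed).
Flip bit 10: 100110111110100 → 100110111010100
Extract data bits at positions {3,5,6,7,9,10,11,12,13,14,15}: 01011010100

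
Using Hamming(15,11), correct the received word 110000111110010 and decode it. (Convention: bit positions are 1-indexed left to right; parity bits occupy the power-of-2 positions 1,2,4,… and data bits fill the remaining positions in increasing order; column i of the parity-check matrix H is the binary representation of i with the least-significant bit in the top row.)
Syndrome s = H · r^T (mod 2), r = 110000111110010:
  s[0] = (101010101010101)·(110000111110010) mod 2 = 1+0+0+0+0+0+1+0+1+0+1+0+0+0+0 mod 2 = 0
  s[1] = (011001100110011)·(110000111110010) mod 2 = 0+1+0+0+0+0+1+0+0+1+1+0+0+1+0 mod 2 = 1
  s[2] = (000111100001111)·(110000111110010) mod 2 = 0+0+0+0+0+0+1+0+0+0+0+0+0+1+0 mod 2 = 0
  s[3] = (000000011111111)·(110000111110010) mod 2 = 0+0+0+0+0+0+0+1+1+1+1+0+0+1+0 mod 2 = 1
Syndrome = 0101
Column 10 of H equals this syndrome → error at bit 10 (1-indexed).
Flip bit 10: 110000111110010 → 110000111010010
Extract data bits at positions {3,5,6,7,9,10,11,12,13,14,15}: 00011010010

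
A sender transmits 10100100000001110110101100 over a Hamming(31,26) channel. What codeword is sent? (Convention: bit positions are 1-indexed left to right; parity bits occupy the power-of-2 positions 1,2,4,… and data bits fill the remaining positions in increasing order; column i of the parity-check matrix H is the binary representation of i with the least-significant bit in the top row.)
Codeword c = d · G (mod 2), d = 10100100000001110110101100:
  c[0] = d·G[:,0] = (10100100000001110110101100)·(11011010101101010101010101) mod 2 = 1+0+0+0+0+0+0+0+0+0+0+0+0+1+0+1+0+1+0+0+0+0+0+1+0+0 mod 2 = 1
  c[1] = d·G[:,1] = (10100100000001110110101100)·(10110110011011001100110011) mod 2 = 1+0+1+0+0+1+0+0+0+0+0+0+0+1+0+0+0+1+0+0+1+0+0+0+0+0 mod 2 = 0
  c[2] = d·G[:,2] = (10100100000001110110101100)·(10000000000000000000000000) mod 2 = 1+0+0+0+0+0+0+0+0+0+0+0+0+0+0+0+0+0+0+0+0+0+0+0+0+0 mod 2 = 1
  c[3] = d·G[:,3] = (10100100000001110110101100)·(01110001111000111100001111) mod 2 = 0+0+1+0+0+0+0+0+0+0+0+0+0+0+1+1+0+1+0+0+0+0+1+1+0+0 mod 2 = 0
  c[4] = d·G[:,4] = (10100100000001110110101100)·(01000000000000000000000000) mod 2 = 0+0+0+0+0+0+0+0+0+0+0+0+0+0+0+0+0+0+0+0+0+0+0+0+0+0 mod 2 = 0
  c[5] = d·G[:,5] = (10100100000001110110101100)·(00100000000000000000000000) mod 2 = 0+0+1+0+0+0+0+0+0+0+0+0+0+0+0+0+0+0+0+0+0+0+0+0+0+0 mod 2 = 1
  c[6] = d·G[:,6] = (10100100000001110110101100)·(00010000000000000000000000) mod 2 = 0+0+0+0+0+0+0+0+0+0+0+0+0+0+0+0+0+0+0+0+0+0+0+0+0+0 mod 2 = 0
  c[7] = d·G[:,7] = (10100100000001110110101100)·(00001111111000000011111111) mod 2 = 0+0+0+0+0+1+0+0+0+0+0+0+0+0+0+0+0+0+1+0+1+0+1+1+0+0 mod 2 = 1
  c[8] = d·G[:,8] = (10100100000001110110101100)·(00001000000000000000000000) mod 2 = 0+0+0+0+0+0+0+0+0+0+0+0+0+0+0+0+0+0+0+0+0+0+0+0+0+0 mod 2 = 0
  c[9] = d·G[:,9] = (10100100000001110110101100)·(00000100000000000000000000) mod 2 = 0+0+0+0+0+1+0+0+0+0+0+0+0+0+0+0+0+0+0+0+0+0+0+0+0+0 mod 2 = 1
  c[10] = d·G[:,10] = (10100100000001110110101100)·(00000010000000000000000000) mod 2 = 0+0+0+0+0+0+0+0+0+0+0+0+0+0+0+0+0+0+0+0+0+0+0+0+0+0 mod 2 = 0
  c[11] = d·G[:,11] = (10100100000001110110101100)·(00000001000000000000000000) mod 2 = 0+0+0+0+0+0+0+0+0+0+0+0+0+0+0+0+0+0+0+0+0+0+0+0+0+0 mod 2 = 0
  c[12] = d·G[:,12] = (10100100000001110110101100)·(00000000100000000000000000) mod 2 = 0+0+0+0+0+0+0+0+0+0+0+0+0+0+0+0+0+0+0+0+0+0+0+0+0+0 mod 2 = 0
  c[13] = d·G[:,13] = (10100100000001110110101100)·(00000000010000000000000000) mod 2 = 0+0+0+0+0+0+0+0+0+0+0+0+0+0+0+0+0+0+0+0+0+0+0+0+0+0 mod 2 = 0
  c[14] = d·G[:,14] = (10100100000001110110101100)·(00000000001000000000000000) mod 2 = 0+0+0+0+0+0+0+0+0+0+0+0+0+0+0+0+0+0+0+0+0+0+0+0+0+0 mod 2 = 0
  c[15] = d·G[:,15] = (10100100000001110110101100)·(00000000000111111111111111) mod 2 = 0+0+0+0+0+0+0+0+0+0+0+0+0+1+1+1+0+1+1+0+1+0+1+1+0+0 mod 2 = 0
  c[16] = d·G[:,16] = (10100100000001110110101100)·(00000000000100000000000000) mod 2 = 0+0+0+0+0+0+0+0+0+0+0+0+0+0+0+0+0+0+0+0+0+0+0+0+0+0 mod 2 = 0
  c[17] = d·G[:,17] = (10100100000001110110101100)·(00000000000010000000000000) mod 2 = 0+0+0+0+0+0+0+0+0+0+0+0+0+0+0+0+0+0+0+0+0+0+0+0+0+0 mod 2 = 0
  c[18] = d·G[:,18] = (10100100000001110110101100)·(00000000000001000000000000) mod 2 = 0+0+0+0+0+0+0+0+0+0+0+0+0+1+0+0+0+0+0+0+0+0+0+0+0+0 mod 2 = 1
  c[19] = d·G[:,19] = (10100100000001110110101100)·(00000000000000100000000000) mod 2 = 0+0+0+0+0+0+0+0+0+0+0+0+0+0+1+0+0+0+0+0+0+0+0+0+0+0 mod 2 = 1
  c[20] = d·G[:,20] = (10100100000001110110101100)·(00000000000000010000000000) mod 2 = 0+0+0+0+0+0+0+0+0+0+0+0+0+0+0+1+0+0+0+0+0+0+0+0+0+0 mod 2 = 1
  c[21] = d·G[:,21] = (10100100000001110110101100)·(00000000000000001000000000) mod 2 = 0+0+0+0+0+0+0+0+0+0+0+0+0+0+0+0+0+0+0+0+0+0+0+0+0+0 mod 2 = 0
  c[22] = d·G[:,22] = (10100100000001110110101100)·(00000000000000000100000000) mod 2 = 0+0+0+0+0+0+0+0+0+0+0+0+0+0+0+0+0+1+0+0+0+0+0+0+0+0 mod 2 = 1
  c[23] = d·G[:,23] = (10100100000001110110101100)·(00000000000000000010000000) mod 2 = 0+0+0+0+0+0+0+0+0+0+0+0+0+0+0+0+0+0+1+0+0+0+0+0+0+0 mod 2 = 1
  c[24] = d·G[:,24] = (10100100000001110110101100)·(00000000000000000001000000) mod 2 = 0+0+0+0+0+0+0+0+0+0+0+0+0+0+0+0+0+0+0+0+0+0+0+0+0+0 mod 2 = 0
  c[25] = d·G[:,25] = (10100100000001110110101100)·(00000000000000000000100000) mod 2 = 0+0+0+0+0+0+0+0+0+0+0+0+0+0+0+0+0+0+0+0+1+0+0+0+0+0 mod 2 = 1
  c[26] = d·G[:,26] = (10100100000001110110101100)·(00000000000000000000010000) mod 2 = 0+0+0+0+0+0+0+0+0+0+0+0+0+0+0+0+0+0+0+0+0+0+0+0+0+0 mod 2 = 0
  c[27] = d·G[:,27] = (10100100000001110110101100)·(00000000000000000000001000) mod 2 = 0+0+0+0+0+0+0+0+0+0+0+0+0+0+0+0+0+0+0+0+0+0+1+0+0+0 mod 2 = 1
  c[28] = d·G[:,28] = (10100100000001110110101100)·(00000000000000000000000100) mod 2 = 0+0+0+0+0+0+0+0+0+0+0+0+0+0+0+0+0+0+0+0+0+0+0+1+0+0 mod 2 = 1
  c[29] = d·G[:,29] = (10100100000001110110101100)·(00000000000000000000000010) mod 2 = 0+0+0+0+0+0+0+0+0+0+0+0+0+0+0+0+0+0+0+0+0+0+0+0+0+0 mod 2 = 0
  c[30] = d·G[:,30] = (10100100000001110110101100)·(00000000000000000000000001) mod 2 = 0+0+0+0+0+0+0+0+0+0+0+0+0+0+0+0+0+0+0+0+0+0+0+0+0+0 mod 2 = 0
Codeword = 1010010101000000001110110101100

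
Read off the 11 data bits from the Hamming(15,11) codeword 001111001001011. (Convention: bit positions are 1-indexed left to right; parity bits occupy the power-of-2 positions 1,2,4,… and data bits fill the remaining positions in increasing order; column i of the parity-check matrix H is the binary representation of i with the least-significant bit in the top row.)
Parity bits occupy power-of-2 positions; data bits are at positions {3,5,6,7,9,10,11,12,13,14,15} (1-indexed).
Extract: c[3]=1 c[5]=1 c[6]=1 c[7]=0 c[9]=1 c[10]=0 c[11]=0 c[12]=1 c[13]=0 c[14]=1 c[15]=1
Data = 11101001011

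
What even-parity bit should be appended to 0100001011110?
Sum of data bits: 0+1+0+0+0+0+1+0+1+1+1+1+0 = 6.
6 mod 2 = 0, so parity bit = 0.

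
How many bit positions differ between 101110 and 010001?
XOR = 111111, count of 1s = 6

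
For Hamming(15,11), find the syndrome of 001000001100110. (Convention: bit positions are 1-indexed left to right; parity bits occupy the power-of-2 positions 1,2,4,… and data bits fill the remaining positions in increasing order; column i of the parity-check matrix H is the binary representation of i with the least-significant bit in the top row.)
Syndrome s = H · r^T (mod 2), r = 001000001100110:
  s[0] = (101010101010101)·(001000001100110) mod 2 = 0+0+1+0+0+0+0+0+1+0+0+0+1+0+0 mod 2 = 1
  s[1] = (011001100110011)·(001000001100110) mod 2 = 0+0+1+0+0+0+0+0+0+1+0+0+0+1+0 mod 2 = 1
  s[2] = (000111100001111)·(001000001100110) mod 2 = 0+0+0+0+0+0+0+0+0+0+0+0+1+1+0 mod 2 = 0
  s[3] = (000000011111111)·(001000001100110) mod 2 = 0+0+0+0+0+0+0+0+1+1+0+0+1+1+0 mod 2 = 0
Syndrome = 1100
Non-zero syndrome: error at position 3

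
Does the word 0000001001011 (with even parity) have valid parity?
Sum of all bits: 0+0+0+0+0+0+1+0+0+1+0+1+1 = 4; 4 mod 2 = 0. Result is 0 → valid parity.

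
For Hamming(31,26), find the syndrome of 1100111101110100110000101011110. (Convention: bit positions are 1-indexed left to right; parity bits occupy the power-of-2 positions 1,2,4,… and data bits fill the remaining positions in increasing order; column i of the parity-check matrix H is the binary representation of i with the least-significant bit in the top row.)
Syndrome s = H · r^T (mod 2), r = 1100111101110100110000101011110:
  s[0] = (1010101010101010101010101010101)·(1100111101110100110000101011110) mod 2 = 1+0+0+0+1+0+1+0+0+0+1+0+0+0+0+0+1+0+0+0+0+0+1+0+1+0+1+0+1+0+0 mod 2 = 1
  s[1] = (0110011001100110011001100110011)·(1100111101110100110000101011110) mod 2 = 0+1+0+0+0+1+1+0+0+1+1+0+0+1+0+0+0+1+0+0+0+0+1+0+0+0+1+0+0+1+0 mod 2 = 0
  s[2] = (0001111000011110000111100001111)·(1100111101110100110000101011110) mod 2 = 0+0+0+0+1+1+1+0+0+0+0+1+0+1+0+0+0+0+0+0+0+0+1+0+0+0+0+1+1+1+0 mod 2 = 1
  s[3] = (0000000111111110000000011111111)·(1100111101110100110000101011110) mod 2 = 0+0+0+0+0+0+0+1+0+1+1+1+0+1+0+0+0+0+0+0+0+0+0+0+1+0+1+1+1+1+0 mod 2 = 0
  s[4] = (0000000000000001111111111111111)·(1100111101110100110000101011110) mod 2 = 0+0+0+0+0+0+0+0+0+0+0+0+0+0+0+0+1+1+0+0+0+0+1+0+1+0+1+1+1+1+0 mod 2 = 0
Syndrome = 10100
Non-zero syndrome: error at position 5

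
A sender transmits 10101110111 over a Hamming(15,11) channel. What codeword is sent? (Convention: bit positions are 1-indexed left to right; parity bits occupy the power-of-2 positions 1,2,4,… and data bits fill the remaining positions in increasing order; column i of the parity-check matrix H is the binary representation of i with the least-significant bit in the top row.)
Codeword c = d · G (mod 2), d = 10101110111:
  c[0] = d·G[:,0] = (10101110111)·(11011010101) mod 2 = 1+0+0+0+1+0+1+0+1+0+1 mod 2 = 1
  c[1] = d·G[:,1] = (10101110111)·(10110110011) mod 2 = 1+0+1+0+0+1+1+0+0+1+1 mod 2 = 0
  c[2] = d·G[:,2] = (10101110111)·(10000000000) mod 2 = 1+0+0+0+0+0+0+0+0+0+0 mod 2 = 1
  c[3] = d·G[:,3] = (10101110111)·(01110001111) mod 2 = 0+0+1+0+0+0+0+0+1+1+1 mod 2 = 0
  c[4] = d·G[:,4] = (10101110111)·(01000000000) mod 2 = 0+0+0+0+0+0+0+0+0+0+0 mod 2 = 0
  c[5] = d·G[:,5] = (10101110111)·(00100000000) mod 2 = 0+0+1+0+0+0+0+0+0+0+0 mod 2 = 1
  c[6] = d·G[:,6] = (10101110111)·(00010000000) mod 2 = 0+0+0+0+0+0+0+0+0+0+0 mod 2 = 0
  c[7] = d·G[:,7] = (10101110111)·(00001111111) mod 2 = 0+0+0+0+1+1+1+0+1+1+1 mod 2 = 0
  c[8] = d·G[:,8] = (10101110111)·(00001000000) mod 2 = 0+0+0+0+1+0+0+0+0+0+0 mod 2 = 1
  c[9] = d·G[:,9] = (10101110111)·(00000100000) mod 2 = 0+0+0+0+0+1+0+0+0+0+0 mod 2 = 1
  c[10] = d·G[:,10] = (10101110111)·(00000010000) mod 2 = 0+0+0+0+0+0+1+0+0+0+0 mod 2 = 1
  c[11] = d·G[:,11] = (10101110111)·(00000001000) mod 2 = 0+0+0+0+0+0+0+0+0+0+0 mod 2 = 0
  c[12] = d·G[:,12] = (10101110111)·(00000000100) mod 2 = 0+0+0+0+0+0+0+0+1+0+0 mod 2 = 1
  c[13] = d·G[:,13] = (10101110111)·(00000000010) mod 2 = 0+0+0+0+0+0+0+0+0+1+0 mod 2 = 1
  c[14] = d·G[:,14] = (10101110111)·(00000000001) mod 2 = 0+0+0+0+0+0+0+0+0+0+1 mod 2 = 1
Codeword = 101001001110111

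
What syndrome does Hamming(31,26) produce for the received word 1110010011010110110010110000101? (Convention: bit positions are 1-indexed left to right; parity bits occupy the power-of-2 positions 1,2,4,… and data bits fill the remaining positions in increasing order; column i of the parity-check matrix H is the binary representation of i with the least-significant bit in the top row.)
Syndrome s = H · r^T (mod 2), r = 1110010011010110110010110000101:
  s[0] = (1010101010101010101010101010101)·(1110010011010110110010110000101) mod 2 = 1+0+1+0+0+0+0+0+1+0+0+0+0+0+1+0+1+0+0+0+1+0+1+0+0+0+0+0+1+0+1 mod 2 = 1
  s[1] = (0110011001100110011001100110011)·(1110010011010110110010110000101) mod 2 = 0+1+1+0+0+1+0+0+0+1+0+0+0+1+1+0+0+1+0+0+0+0+1+0+0+0+0+0+0+0+1 mod 2 = 1
  s[2] = (0001111000011110000111100001111)·(1110010011010110110010110000101) mod 2 = 0+0+0+0+0+1+0+0+0+0+0+1+0+1+1+0+0+0+0+0+1+0+1+0+0+0+0+0+1+0+1 mod 2 = 0
  s[3] = (0000000111111110000000011111111)·(1110010011010110110010110000101) mod 2 = 0+0+0+0+0+0+0+0+1+1+0+1+0+1+1+0+0+0+0+0+0+0+0+1+0+0+0+0+1+0+1 mod 2 = 0
  s[4] = (0000000000000001111111111111111)·(1110010011010110110010110000101) mod 2 = 0+0+0+0+0+0+0+0+0+0+0+0+0+0+0+0+1+1+0+0+1+0+1+1+0+0+0+0+1+0+1 mod 2 = 1
Syndrome = 11001
Non-zero syndrome: error at position 19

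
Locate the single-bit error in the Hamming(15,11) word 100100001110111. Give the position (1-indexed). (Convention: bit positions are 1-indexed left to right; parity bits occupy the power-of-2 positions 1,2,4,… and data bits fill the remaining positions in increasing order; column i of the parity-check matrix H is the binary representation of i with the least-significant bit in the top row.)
Syndrome s = H · r^T (mod 2), r = 100100001110111:
  s[0] = (101010101010101)·(100100001110111) mod 2 = 1+0+0+0+0+0+0+0+1+0+1+0+1+0+1 mod 2 = 1
  s[1] = (011001100110011)·(100100001110111) mod 2 = 0+0+0+0+0+0+0+0+0+1+1+0+0+1+1 mod 2 = 0
  s[2] = (000111100001111)·(100100001110111) mod 2 = 0+0+0+1+0+0+0+0+0+0+0+0+1+1+1 mod 2 = 0
  s[3] = (000000011111111)·(100100001110111) mod 2 = 0+0+0+0+0+0+0+0+1+1+1+0+1+1+1 mod 2 = 0
Syndrome = 1000
Column i of H is the binary representation of i, so the syndrome is the binary index of the flipped bit.
Read s = 1000 with s[0] as LSB: 1·2^0 + 0·2^1 + 0·2^2 + 0·2^3 = 1.
Error is at bit position 1.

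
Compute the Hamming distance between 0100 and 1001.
XOR = 1101, count of 1s = 3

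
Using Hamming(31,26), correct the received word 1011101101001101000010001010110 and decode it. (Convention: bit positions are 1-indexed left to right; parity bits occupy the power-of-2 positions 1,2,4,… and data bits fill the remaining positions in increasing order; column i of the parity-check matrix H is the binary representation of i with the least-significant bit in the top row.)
Syndrome s = H · r^T (mod 2), r = 1011101101001101000010001010110:
  s[0] = (1010101010101010101010101010101)·(1011101101001101000010001010110) mod 2 = 1+0+1+0+1+0+1+0+0+0+0+0+1+0+0+0+0+0+0+0+1+0+0+0+1+0+1+0+1+0+0 mod 2 = 1
  s[1] = (0110011001100110011001100110011)·(1011101101001101000010001010110) mod 2 = 0+0+1+0+0+0+1+0+0+1+0+0+0+1+0+0+0+0+0+0+0+0+0+0+0+0+1+0+0+1+0 mod 2 = 0
  s[2] = (0001111000011110000111100001111)·(1011101101001101000010001010110) mod 2 = 0+0+0+1+1+0+1+0+0+0+0+0+1+1+0+0+0+0+0+0+1+0+0+0+0+0+0+0+1+1+0 mod 2 = 0
  s[3] = (0000000111111110000000011111111)·(1011101101001101000010001010110) mod 2 = 0+0+0+0+0+0+0+1+0+1+0+0+1+1+0+0+0+0+0+0+0+0+0+0+1+0+1+0+1+1+0 mod 2 = 0
  s[4] = (0000000000000001111111111111111)·(1011101101001101000010001010110) mod 2 = 0+0+0+0+0+0+0+0+0+0+0+0+0+0+0+1+0+0+0+0+1+0+0+0+1+0+1+0+1+1+0 mod 2 = 0
Syndrome = 10000
Column 1 of H equals this syndrome → error at bit 1 (1-indexed).
Flip bit 1: 1011101101001101000010001010110 → 0011101101001101000010001010110
Extract data bits at positions {3,5,6,7,9,10,11,12,13,14,15,17,18,19,20,21,22,23,24,25,26,27,28,29,30,31}: 11010100110000010001010110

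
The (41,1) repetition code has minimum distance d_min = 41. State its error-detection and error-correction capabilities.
Detection only: up to d_min − 1 = 40 errors.
Correction: up to ⌊(d_min − 1)/2⌋ = ⌊40/2⌋ = 20 errors.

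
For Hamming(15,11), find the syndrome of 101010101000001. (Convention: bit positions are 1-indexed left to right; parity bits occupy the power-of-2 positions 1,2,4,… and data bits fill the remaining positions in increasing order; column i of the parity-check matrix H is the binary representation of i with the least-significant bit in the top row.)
Syndrome s = H · r^T (mod 2), r = 101010101000001:
  s[0] = (101010101010101)·(101010101000001) mod 2 = 1+0+1+0+1+0+1+0+1+0+0+0+0+0+1 mod 2 = 0
  s[1] = (011001100110011)·(101010101000001) mod 2 = 0+0+1+0+0+0+1+0+0+0+0+0+0+0+1 mod 2 = 1
  s[2] = (000111100001111)·(101010101000001) mod 2 = 0+0+0+0+1+0+1+0+0+0+0+0+0+0+1 mod 2 = 1
  s[3] = (000000011111111)·(101010101000001) mod 2 = 0+0+0+0+0+0+0+0+1+0+0+0+0+0+1 mod 2 = 0
Syndrome = 0110
Non-zero syndrome: error at position 6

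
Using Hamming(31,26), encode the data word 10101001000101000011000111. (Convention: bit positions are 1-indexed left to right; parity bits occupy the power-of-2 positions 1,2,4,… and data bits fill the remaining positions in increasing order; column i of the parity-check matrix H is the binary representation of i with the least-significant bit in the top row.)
Codeword c = d · G (mod 2), d = 10101001000101000011000111:
  c[0] = d·G[:,0] = (10101001000101000011000111)·(11011010101101010101010101) mod 2 = 1+0+0+0+1+0+0+0+0+0+0+1+0+1+0+0+0+0+0+1+0+0+0+1+0+1 mod 2 = 1
  c[1] = d·G[:,1] = (10101001000101000011000111)·(10110110011011001100110011) mod 2 = 1+0+1+0+0+0+0+0+0+0+0+0+0+1+0+0+0+0+0+0+0+0+0+0+1+1 mod 2 = 1
  c[2] = d·G[:,2] = (10101001000101000011000111)·(10000000000000000000000000) mod 2 = 1+0+0+0+0+0+0+0+0+0+0+0+0+0+0+0+0+0+0+0+0+0+0+0+0+0 mod 2 = 1
  c[3] = d·G[:,3] = (10101001000101000011000111)·(01110001111000111100001111) mod 2 = 0+0+1+0+0+0+0+1+0+0+0+0+0+0+0+0+0+0+0+0+0+0+0+1+1+1 mod 2 = 1
  c[4] = d·G[:,4] = (10101001000101000011000111)·(01000000000000000000000000) mod 2 = 0+0+0+0+0+0+0+0+0+0+0+0+0+0+0+0+0+0+0+0+0+0+0+0+0+0 mod 2 = 0
  c[5] = d·G[:,5] = (10101001000101000011000111)·(00100000000000000000000000) mod 2 = 0+0+1+0+0+0+0+0+0+0+0+0+0+0+0+0+0+0+0+0+0+0+0+0+0+0 mod 2 = 1
  c[6] = d·G[:,6] = (10101001000101000011000111)·(00010000000000000000000000) mod 2 = 0+0+0+0+0+0+0+0+0+0+0+0+0+0+0+0+0+0+0+0+0+0+0+0+0+0 mod 2 = 0
  c[7] = d·G[:,7] = (10101001000101000011000111)·(00001111111000000011111111) mod 2 = 0+0+0+0+1+0+0+1+0+0+0+0+0+0+0+0+0+0+1+1+0+0+0+1+1+1 mod 2 = 1
  c[8] = d·G[:,8] = (10101001000101000011000111)·(00001000000000000000000000) mod 2 = 0+0+0+0+1+0+0+0+0+0+0+0+0+0+0+0+0+0+0+0+0+0+0+0+0+0 mod 2 = 1
  c[9] = d·G[:,9] = (10101001000101000011000111)·(00000100000000000000000000) mod 2 = 0+0+0+0+0+0+0+0+0+0+0+0+0+0+0+0+0+0+0+0+0+0+0+0+0+0 mod 2 = 0
  c[10] = d·G[:,10] = (10101001000101000011000111)·(00000010000000000000000000) mod 2 = 0+0+0+0+0+0+0+0+0+0+0+0+0+0+0+0+0+0+0+0+0+0+0+0+0+0 mod 2 = 0
  c[11] = d·G[:,11] = (10101001000101000011000111)·(00000001000000000000000000) mod 2 = 0+0+0+0+0+0+0+1+0+0+0+0+0+0+0+0+0+0+0+0+0+0+0+0+0+0 mod 2 = 1
  c[12] = d·G[:,12] = (10101001000101000011000111)·(00000000100000000000000000) mod 2 = 0+0+0+0+0+0+0+0+0+0+0+0+0+0+0+0+0+0+0+0+0+0+0+0+0+0 mod 2 = 0
  c[13] = d·G[:,13] = (10101001000101000011000111)·(00000000010000000000000000) mod 2 = 0+0+0+0+0+0+0+0+0+0+0+0+0+0+0+0+0+0+0+0+0+0+0+0+0+0 mod 2 = 0
  c[14] = d·G[:,14] = (10101001000101000011000111)·(00000000001000000000000000) mod 2 = 0+0+0+0+0+0+0+0+0+0+0+0+0+0+0+0+0+0+0+0+0+0+0+0+0+0 mod 2 = 0
  c[15] = d·G[:,15] = (10101001000101000011000111)·(00000000000111111111111111) mod 2 = 0+0+0+0+0+0+0+0+0+0+0+1+0+1+0+0+0+0+1+1+0+0+0+1+1+1 mod 2 = 1
  c[16] = d·G[:,16] = (10101001000101000011000111)·(00000000000100000000000000) mod 2 = 0+0+0+0+0+0+0+0+0+0+0+1+0+0+0+0+0+0+0+0+0+0+0+0+0+0 mod 2 = 1
  c[17] = d·G[:,17] = (10101001000101000011000111)·(00000000000010000000000000) mod 2 = 0+0+0+0+0+0+0+0+0+0+0+0+0+0+0+0+0+0+0+0+0+0+0+0+0+0 mod 2 = 0
  c[18] = d·G[:,18] = (10101001000101000011000111)·(00000000000001000000000000) mod 2 = 0+0+0+0+0+0+0+0+0+0+0+0+0+1+0+0+0+0+0+0+0+0+0+0+0+0 mod 2 = 1
  c[19] = d·G[:,19] = (10101001000101000011000111)·(00000000000000100000000000) mod 2 = 0+0+0+0+0+0+0+0+0+0+0+0+0+0+0+0+0+0+0+0+0+0+0+0+0+0 mod 2 = 0
  c[20] = d·G[:,20] = (10101001000101000011000111)·(00000000000000010000000000) mod 2 = 0+0+0+0+0+0+0+0+0+0+0+0+0+0+0+0+0+0+0+0+0+0+0+0+0+0 mod 2 = 0
  c[21] = d·G[:,21] = (10101001000101000011000111)·(00000000000000001000000000) mod 2 = 0+0+0+0+0+0+0+0+0+0+0+0+0+0+0+0+0+0+0+0+0+0+0+0+0+0 mod 2 = 0
  c[22] = d·G[:,22] = (10101001000101000011000111)·(00000000000000000100000000) mod 2 = 0+0+0+0+0+0+0+0+0+0+0+0+0+0+0+0+0+0+0+0+0+0+0+0+0+0 mod 2 = 0
  c[23] = d·G[:,23] = (10101001000101000011000111)·(00000000000000000010000000) mod 2 = 0+0+0+0+0+0+0+0+0+0+0+0+0+0+0+0+0+0+1+0+0+0+0+0+0+0 mod 2 = 1
  c[24] = d·G[:,24] = (10101001000101000011000111)·(00000000000000000001000000) mod 2 = 0+0+0+0+0+0+0+0+0+0+0+0+0+0+0+0+0+0+0+1+0+0+0+0+0+0 mod 2 = 1
  c[25] = d·G[:,25] = (10101001000101000011000111)·(00000000000000000000100000) mod 2 = 0+0+0+0+0+0+0+0+0+0+0+0+0+0+0+0+0+0+0+0+0+0+0+0+0+0 mod 2 = 0
  c[26] = d·G[:,26] = (10101001000101000011000111)·(00000000000000000000010000) mod 2 = 0+0+0+0+0+0+0+0+0+0+0+0+0+0+0+0+0+0+0+0+0+0+0+0+0+0 mod 2 = 0
  c[27] = d·G[:,27] = (10101001000101000011000111)·(00000000000000000000001000) mod 2 = 0+0+0+0+0+0+0+0+0+0+0+0+0+0+0+0+0+0+0+0+0+0+0+0+0+0 mod 2 = 0
  c[28] = d·G[:,28] = (10101001000101000011000111)·(00000000000000000000000100) mod 2 = 0+0+0+0+0+0+0+0+0+0+0+0+0+0+0+0+0+0+0+0+0+0+0+1+0+0 mod 2 = 1
  c[29] = d·G[:,29] = (10101001000101000011000111)·(00000000000000000000000010) mod 2 = 0+0+0+0+0+0+0+0+0+0+0+0+0+0+0+0+0+0+0+0+0+0+0+0+1+0 mod 2 = 1
  c[30] = d·G[:,30] = (10101001000101000011000111)·(00000000000000000000000001) mod 2 = 0+0+0+0+0+0+0+0+0+0+0+0+0+0+0+0+0+0+0+0+0+0+0+0+0+1 mod 2 = 1
Codeword = 1111010110010001101000011000111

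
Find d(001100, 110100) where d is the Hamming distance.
XOR = 111000, count of 1s = 3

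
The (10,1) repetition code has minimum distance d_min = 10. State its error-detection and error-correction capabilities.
Detection only: up to d_min − 1 = 9 errors.
Correction: up to ⌊(d_min − 1)/2⌋ = ⌊9/2⌋ = 4 errors.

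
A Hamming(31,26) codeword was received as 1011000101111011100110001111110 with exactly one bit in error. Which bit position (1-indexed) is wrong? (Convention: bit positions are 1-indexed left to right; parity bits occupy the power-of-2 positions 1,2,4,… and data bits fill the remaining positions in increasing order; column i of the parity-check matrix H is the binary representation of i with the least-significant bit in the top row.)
Syndrome s = H · r^T (mod 2), r = 1011000101111011100110001111110:
  s[0] = (1010101010101010101010101010101)·(1011000101111011100110001111110) mod 2 = 1+0+1+0+0+0+0+0+0+0+1+0+1+0+1+0+1+0+0+0+1+0+0+0+1+0+1+0+1+0+0 mod 2 = 0
  s[1] = (0110011001100110011001100110011)·(1011000101111011100110001111110) mod 2 = 0+0+1+0+0+0+0+0+0+1+1+0+0+0+1+0+0+0+0+0+0+0+0+0+0+1+1+0+0+1+0 mod 2 = 1
  s[2] = (0001111000011110000111100001111)·(1011000101111011100110001111110) mod 2 = 0+0+0+1+0+0+0+0+0+0+0+1+1+0+1+0+0+0+0+1+1+0+0+0+0+0+0+1+1+1+0 mod 2 = 1
  s[3] = (0000000111111110000000011111111)·(1011000101111011100110001111110) mod 2 = 0+0+0+0+0+0+0+1+0+1+1+1+1+0+1+0+0+0+0+0+0+0+0+0+1+1+1+1+1+1+0 mod 2 = 0
  s[4] = (0000000000000001111111111111111)·(1011000101111011100110001111110) mod 2 = 0+0+0+0+0+0+0+0+0+0+0+0+0+0+0+1+1+0+0+1+1+0+0+0+1+1+1+1+1+1+0 mod 2 = 0
Syndrome = 01100
Column i of H is the binary representation of i, so the syndrome is the binary index of the flipped bit.
Read s = 01100 with s[0] as LSB: 0·2^0 + 1·2^1 + 1·2^2 + 0·2^3 + 0·2^4 = 6.
Error is at bit position 6.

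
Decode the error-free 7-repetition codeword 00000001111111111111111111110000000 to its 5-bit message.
Split into 7-bit blocks: 0000000 1111111 1111111 1111111 0000000
Data = 01110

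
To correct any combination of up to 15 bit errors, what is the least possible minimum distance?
Correcting t errors requires d_min ≥ 2t + 1 = 2·15 + 1 = 31.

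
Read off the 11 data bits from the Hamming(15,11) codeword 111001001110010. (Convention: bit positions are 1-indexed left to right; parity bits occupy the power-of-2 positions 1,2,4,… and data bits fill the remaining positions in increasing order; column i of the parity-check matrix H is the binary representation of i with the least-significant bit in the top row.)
Parity bits occupy power-of-2 positions; data bits are at positions {3,5,6,7,9,10,11,12,13,14,15} (1-indexed).
Extract: c[3]=1 c[5]=0 c[6]=1 c[7]=0 c[9]=1 c[10]=1 c[11]=1 c[12]=0 c[13]=0 c[14]=1 c[15]=0
Data = 10101110010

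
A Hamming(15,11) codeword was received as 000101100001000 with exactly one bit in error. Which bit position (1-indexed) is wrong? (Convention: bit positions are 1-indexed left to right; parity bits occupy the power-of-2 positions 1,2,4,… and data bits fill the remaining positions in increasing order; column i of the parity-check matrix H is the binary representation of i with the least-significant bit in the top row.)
Syndrome s = H · r^T (mod 2), r = 000101100001000:
  s[0] = (101010101010101)·(000101100001000) mod 2 = 0+0+0+0+0+0+1+0+0+0+0+0+0+0+0 mod 2 = 1
  s[1] = (011001100110011)·(000101100001000) mod 2 = 0+0+0+0+0+1+1+0+0+0+0+0+0+0+0 mod 2 = 0
  s[2] = (000111100001111)·(000101100001000) mod 2 = 0+0+0+1+0+1+1+0+0+0+0+1+0+0+0 mod 2 = 0
  s[3] = (000000011111111)·(000101100001000) mod 2 = 0+0+0+0+0+0+0+0+0+0+0+1+0+0+0 mod 2 = 1
Syndrome = 1001
Column i of H is the binary representation of i, so the syndrome is the binary index of the flipped bit.
Read s = 1001 with s[0] as LSB: 1·2^0 + 0·2^1 + 0·2^2 + 1·2^3 = 9.
Error is at bit position 9.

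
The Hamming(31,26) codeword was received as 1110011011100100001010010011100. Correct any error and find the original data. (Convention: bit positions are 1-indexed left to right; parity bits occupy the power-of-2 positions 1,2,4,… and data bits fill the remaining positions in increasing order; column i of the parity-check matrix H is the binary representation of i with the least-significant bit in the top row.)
Syndrome s = H · r^T (mod 2), r = 1110011011100100001010010011100:
  s[0] = (1010101010101010101010101010101)·(1110011011100100001010010011100) mod 2 = 1+0+1+0+0+0+1+0+1+0+1+0+0+0+0+0+0+0+1+0+1+0+0+0+0+0+1+0+1+0+0 mod 2 = 1
  s[1] = (0110011001100110011001100110011)·(1110011011100100001010010011100) mod 2 = 0+1+1+0+0+1+1+0+0+1+1+0+0+1+0+0+0+0+1+0+0+0+0+0+0+0+1+0+0+0+0 mod 2 = 1
  s[2] = (0001111000011110000111100001111)·(1110011011100100001010010011100) mod 2 = 0+0+0+0+0+1+1+0+0+0+0+0+0+1+0+0+0+0+0+0+1+0+0+0+0+0+0+1+1+0+0 mod 2 = 0
  s[3] = (0000000111111110000000011111111)·(1110011011100100001010010011100) mod 2 = 0+0+0+0+0+0+0+0+1+1+1+0+0+1+0+0+0+0+0+0+0+0+0+1+0+0+1+1+1+0+0 mod 2 = 0
  s[4] = (0000000000000001111111111111111)·(1110011011100100001010010011100) mod 2 = 0+0+0+0+0+0+0+0+0+0+0+0+0+0+0+0+0+0+1+0+1+0+0+1+0+0+1+1+1+0+0 mod 2 = 0
Syndrome = 11000
Column 3 of H equals this syndrome → error at bit 3 (1-indexed).
Flip bit 3: 1110011011100100001010010011100 → 1100011011100100001010010011100
Extract data bits at positions {3,5,6,7,9,10,11,12,13,14,15,17,18,19,20,21,22,23,24,25,26,27,28,29,30,31}: 00111110010001010010011100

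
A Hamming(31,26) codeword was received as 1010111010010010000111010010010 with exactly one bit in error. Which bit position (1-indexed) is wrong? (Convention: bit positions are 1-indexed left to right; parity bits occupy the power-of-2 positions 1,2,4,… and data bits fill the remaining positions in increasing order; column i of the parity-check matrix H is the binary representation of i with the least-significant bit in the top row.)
Syndrome s = H · r^T (mod 2), r = 1010111010010010000111010010010:
  s[0] = (1010101010101010101010101010101)·(1010111010010010000111010010010) mod 2 = 1+0+1+0+1+0+1+0+1+0+0+0+0+0+1+0+0+0+0+0+1+0+0+0+0+0+1+0+0+0+0 mod 2 = 0
  s[1] = (0110011001100110011001100110011)·(1010111010010010000111010010010) mod 2 = 0+0+1+0+0+1+1+0+0+0+0+0+0+0+1+0+0+0+0+0+0+1+0+0+0+0+1+0+0+1+0 mod 2 = 1
  s[2] = (0001111000011110000111100001111)·(1010111010010010000111010010010) mod 2 = 0+0+0+0+1+1+1+0+0+0+0+1+0+0+1+0+0+0+0+1+1+1+0+0+0+0+0+0+0+1+0 mod 2 = 1
  s[3] = (0000000111111110000000011111111)·(1010111010010010000111010010010) mod 2 = 0+0+0+0+0+0+0+0+1+0+0+1+0+0+1+0+0+0+0+0+0+0+0+1+0+0+1+0+0+1+0 mod 2 = 0
  s[4] = (0000000000000001111111111111111)·(1010111010010010000111010010010) mod 2 = 0+0+0+0+0+0+0+0+0+0+0+0+0+0+0+0+0+0+0+1+1+1+0+1+0+0+1+0+0+1+0 mod 2 = 0
Syndrome = 01100
Column i of H is the binary representation of i, so the syndrome is the binary index of the flipped bit.
Read s = 01100 with s[0] as LSB: 0·2^0 + 1·2^1 + 1·2^2 + 0·2^3 + 0·2^4 = 6.
Error is at bit position 6.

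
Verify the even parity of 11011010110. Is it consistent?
Sum of all bits: 1+1+0+1+1+0+1+0+1+1+0 = 7; 7 mod 2 = 1. Result is 1 → parity error detected.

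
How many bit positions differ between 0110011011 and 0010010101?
XOR = 0100001110, count of 1s = 4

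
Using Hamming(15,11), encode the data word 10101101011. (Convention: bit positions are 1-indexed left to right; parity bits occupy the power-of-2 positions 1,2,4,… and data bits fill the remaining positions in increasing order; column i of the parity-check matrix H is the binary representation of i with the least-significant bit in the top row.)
Codeword c = d · G (mod 2), d = 10101101011:
  c[0] = d·G[:,0] = (10101101011)·(11011010101) mod 2 = 1+0+0+0+1+0+0+0+0+0+1 mod 2 = 1
  c[1] = d·G[:,1] = (10101101011)·(10110110011) mod 2 = 1+0+1+0+0+1+0+0+0+1+1 mod 2 = 1
  c[2] = d·G[:,2] = (10101101011)·(10000000000) mod 2 = 1+0+0+0+0+0+0+0+0+0+0 mod 2 = 1
  c[3] = d·G[:,3] = (10101101011)·(01110001111) mod 2 = 0+0+1+0+0+0+0+1+0+1+1 mod 2 = 0
  c[4] = d·G[:,4] = (10101101011)·(01000000000) mod 2 = 0+0+0+0+0+0+0+0+0+0+0 mod 2 = 0
  c[5] = d·G[:,5] = (10101101011)·(00100000000) mod 2 = 0+0+1+0+0+0+0+0+0+0+0 mod 2 = 1
  c[6] = d·G[:,6] = (10101101011)·(00010000000) mod 2 = 0+0+0+0+0+0+0+0+0+0+0 mod 2 = 0
  c[7] = d·G[:,7] = (10101101011)·(00001111111) mod 2 = 0+0+0+0+1+1+0+1+0+1+1 mod 2 = 1
  c[8] = d·G[:,8] = (10101101011)·(00001000000) mod 2 = 0+0+0+0+1+0+0+0+0+0+0 mod 2 = 1
  c[9] = d·G[:,9] = (10101101011)·(00000100000) mod 2 = 0+0+0+0+0+1+0+0+0+0+0 mod 2 = 1
  c[10] = d·G[:,10] = (10101101011)·(00000010000) mod 2 = 0+0+0+0+0+0+0+0+0+0+0 mod 2 = 0
  c[11] = d·G[:,11] = (10101101011)·(00000001000) mod 2 = 0+0+0+0+0+0+0+1+0+0+0 mod 2 = 1
  c[12] = d·G[:,12] = (10101101011)·(00000000100) mod 2 = 0+0+0+0+0+0+0+0+0+0+0 mod 2 = 0
  c[13] = d·G[:,13] = (10101101011)·(00000000010) mod 2 = 0+0+0+0+0+0+0+0+0+1+0 mod 2 = 1
  c[14] = d·G[:,14] = (10101101011)·(00000000001) mod 2 = 0+0+0+0+0+0+0+0+0+0+1 mod 2 = 1
Codeword = 111001011101011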